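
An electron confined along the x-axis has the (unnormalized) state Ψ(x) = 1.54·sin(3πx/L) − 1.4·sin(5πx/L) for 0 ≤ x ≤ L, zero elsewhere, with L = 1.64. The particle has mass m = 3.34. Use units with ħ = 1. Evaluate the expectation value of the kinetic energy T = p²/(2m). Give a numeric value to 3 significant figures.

8.92

T = −(ħ²/2m) d²/dx², so ⟨T⟩ = −(ħ²/2m) ∫ Ψ*·Ψ'' dx / ∫|Ψ|² dx; with m = 3.34.
d²/dx² sin(jπx/L) = −(jπ/L)²·sin(jπx/L); on 0 ≤ x ≤ L, ∫sin²(jπx/L) dx = L/2 and ∫sin(jπx/L)·sin(lπx/L) dx = 0 for j ≠ l, so only diagonal terms survive in ∫|Ψ|² and ∫Ψ·Ψ″; ∫Ψ·Ψ′ dx = [Ψ²/2] between the walls = 0.
State is unnormalized: ∫|Ψ|² dx = 3.5519, and ∫Ψ*·(−ħ²/2m · Ψ'') dx = 31.687, so ⟨T⟩ = 31.687 / 3.5519.
⟨T⟩ = 8.9211.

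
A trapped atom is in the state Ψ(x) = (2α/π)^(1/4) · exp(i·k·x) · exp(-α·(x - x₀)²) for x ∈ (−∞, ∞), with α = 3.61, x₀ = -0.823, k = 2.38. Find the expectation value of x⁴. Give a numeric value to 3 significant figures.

⟨x⁴⟩ = ∫ x⁴·|Ψ|² dx (integrals over the domain).
Gaussian moments (u = x − x₀): ∫u^(2j)·e^(−2αu²) du = (2j−1)!!/(4α)^j · √(π/(2α)), odd powers integrate to 0; here √(π/(2α)) = 0.65964.
⟨x⁴⟩ = 0.75460.

0.755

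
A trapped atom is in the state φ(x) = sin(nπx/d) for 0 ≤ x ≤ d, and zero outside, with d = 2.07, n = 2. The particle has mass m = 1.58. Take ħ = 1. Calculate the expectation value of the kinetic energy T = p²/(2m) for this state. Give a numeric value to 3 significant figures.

2.92

T = −(ħ²/2m) d²/dx², so ⟨T⟩ = −(ħ²/2m) ∫ φ*·φ'' dx / ∫|φ|² dx; with m = 1.58.
d/dx sin(nπx/d) = (nπ/d)·cos(nπx/d) and d²/dx² sin(nπx/d) = −(nπ/d)²·sin(nπx/d); on 0 ≤ x ≤ d, ∫sin²(nπx/d) dx = d/2 and ∫sin(nπx/d)·cos(nπx/d) dx = 0.
State is unnormalized: ∫|φ|² dx = 1.0350, and ∫φ*·(−ħ²/2m · φ'') dx = 3.0177, so ⟨T⟩ = 3.0177 / 1.0350.
⟨T⟩ = 2.9156.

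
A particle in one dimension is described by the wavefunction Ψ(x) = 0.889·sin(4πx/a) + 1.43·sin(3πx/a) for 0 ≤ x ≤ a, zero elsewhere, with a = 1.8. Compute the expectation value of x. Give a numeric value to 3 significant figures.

0.580

⟨x⟩ = ∫ x·|Ψ|² dx / ∫|Ψ|² dx (integrals over the domain).
On 0 ≤ x ≤ a (j ≠ l): ∫sin²(jπx/a) dx = a/2, ∫sin(jπx/a)·sin(lπx/a) dx = 0; diagonal moments ∫x·sin²(jπx/a) dx = a²/4, ∫x²·sin²(jπx/a) dx = a³·(1/6 − 1/(4j²π²)); cross terms ∫x·sin(jπx/a)·sin(lπx/a) dx = 0 for j + l even and −4jla²/(π²(j² − l²)²) for j + l odd, ∫x²·sin(jπx/a)·sin(lπx/a) dx = (−1)^(j+l)·4jla³/(π²(j² − l²)²); higher powers the same way via product-to-sum and parts.
State is unnormalized: ∫|Ψ|² dx = 2.5517, and ∫Ψ*·x·Ψ dx = 1.4789, so ⟨x⟩ = 1.4789 / 2.5517.
⟨x⟩ = 0.57957.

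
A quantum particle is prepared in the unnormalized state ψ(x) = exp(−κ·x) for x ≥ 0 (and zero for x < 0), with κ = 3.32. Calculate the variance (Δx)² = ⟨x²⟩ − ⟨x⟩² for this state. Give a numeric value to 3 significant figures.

0.0227

Compute ⟨x⟩ and ⟨x²⟩ separately, then (Δx)² = ⟨x²⟩ − ⟨x⟩².
Every integrand reduces to terms xʲ·e^(−2κx) on [0, ∞); use ∫₀^∞ xʲ·e^(−2κx) dx = j!/(2κ)^(j+1).
Normalization: ∫|ψ|² dx = 0.15060.
⟨x⟩ = 0.15060 and ⟨x²⟩ = 0.045362.
(Δx)² = 0.045362 − (0.15060)² = 0.022681.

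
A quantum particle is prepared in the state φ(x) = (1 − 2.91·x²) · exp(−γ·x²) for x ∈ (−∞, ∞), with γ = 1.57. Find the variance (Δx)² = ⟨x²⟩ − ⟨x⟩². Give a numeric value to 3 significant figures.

0.320

Compute ⟨x⟩ and ⟨x²⟩ separately, then (Δx)² = ⟨x²⟩ − ⟨x⟩².
Expand each integrand as polynomial × e^(−2γx²) and use ∫x^(2j)·e^(−2γx²) dx = (2j−1)!!/(4γ)^j · √(π/(2γ)), odd powers → 0; here √(π/(2γ)) = 1.0003.
Normalization: ∫|φ|² dx = 0.71758.
⟨x⟩ = 0.0000 and ⟨x²⟩ = 0.31974.
(Δx)² = 0.31974 − (0.0000)² = 0.31974.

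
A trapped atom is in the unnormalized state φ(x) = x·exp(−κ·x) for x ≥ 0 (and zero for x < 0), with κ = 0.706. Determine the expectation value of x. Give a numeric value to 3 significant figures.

⟨x⟩ = ∫ x·|φ|² dx / ∫|φ|² dx (integrals over the domain).
Every integrand reduces to terms xʲ·e^(−2κx) on [0, ∞); use ∫₀^∞ xʲ·e^(−2κx) dx = j!/(2κ)^(j+1).
State is unnormalized: ∫|φ|² dx = 0.71044, and ∫φ*·x·φ dx = 1.5094, so ⟨x⟩ = 1.5094 / 0.71044.
⟨x⟩ = 2.1246.

2.12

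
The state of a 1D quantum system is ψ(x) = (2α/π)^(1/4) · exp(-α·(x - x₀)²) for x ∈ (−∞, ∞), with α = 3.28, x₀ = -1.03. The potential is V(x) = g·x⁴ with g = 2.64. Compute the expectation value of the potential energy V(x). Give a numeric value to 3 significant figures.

4.30

⟨V⟩ = ∫ V(x)·|ψ|² dx.
Gaussian moments (u = x − x₀): ∫u^(2j)·e^(−2αu²) du = (2j−1)!!/(4α)^j · √(π/(2α)), odd powers integrate to 0; here √(π/(2α)) = 0.69203.
⟨V⟩ = 4.2982.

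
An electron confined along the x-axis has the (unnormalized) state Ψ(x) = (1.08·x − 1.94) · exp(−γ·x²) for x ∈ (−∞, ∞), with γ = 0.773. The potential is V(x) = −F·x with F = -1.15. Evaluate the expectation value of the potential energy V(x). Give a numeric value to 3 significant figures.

-0.376

⟨V⟩ = ∫ V(x)·|Ψ|² dx / ∫|Ψ|² dx.
Expand each integrand as polynomial × e^(−2γx²) and use ∫x^(2j)·e^(−2γx²) dx = (2j−1)!!/(4γ)^j · √(π/(2γ)), odd powers → 0; here √(π/(2γ)) = 1.4255.
State is unnormalized: ∫|Ψ|² dx = 5.9028, and ∫Ψ*·V(x)·Ψ dx = -2.2217, so ⟨V⟩ = -2.2217 / 5.9028.
⟨V⟩ = -0.37638.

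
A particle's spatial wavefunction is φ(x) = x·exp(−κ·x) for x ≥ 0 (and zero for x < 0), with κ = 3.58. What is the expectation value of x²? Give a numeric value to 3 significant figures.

⟨x²⟩ = ∫ x²·|φ|² dx / ∫|φ|² dx (integrals over the domain).
Every integrand reduces to terms xʲ·e^(−2κx) on [0, ∞); use ∫₀^∞ xʲ·e^(−2κx) dx = j!/(2κ)^(j+1).
State is unnormalized: ∫|φ|² dx = 0.0054487, and ∫φ*·x²·φ dx = 0.0012754, so ⟨x²⟩ = 0.0012754 / 0.0054487.
⟨x²⟩ = 0.23408.

0.234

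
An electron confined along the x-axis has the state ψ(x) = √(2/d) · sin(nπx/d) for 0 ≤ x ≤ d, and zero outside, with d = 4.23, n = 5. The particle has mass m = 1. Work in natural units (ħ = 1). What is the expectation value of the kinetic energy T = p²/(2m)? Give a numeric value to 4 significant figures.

T = −(ħ²/2m) d²/dx², so ⟨T⟩ = −(ħ²/2m) ∫ ψ*·ψ'' dx; with m = 1.
d/dx sin(nπx/d) = (nπ/d)·cos(nπx/d) and d²/dx² sin(nπx/d) = −(nπ/d)²·sin(nπx/d); on 0 ≤ x ≤ d, ∫sin²(nπx/d) dx = d/2 and ∫sin(nπx/d)·cos(nπx/d) dx = 0.
⟨T⟩ = 6.8949.

6.895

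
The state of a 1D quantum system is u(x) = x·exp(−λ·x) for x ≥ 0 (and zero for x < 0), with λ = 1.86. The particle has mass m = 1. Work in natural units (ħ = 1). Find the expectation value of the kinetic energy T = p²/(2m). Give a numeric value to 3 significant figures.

T = −(ħ²/2m) d²/dx², so ⟨T⟩ = −(ħ²/2m) ∫ u*·u'' dx / ∫|u|² dx; with m = 1.
Differentiate x·exp(−λ·x) with the product rule; every integrand then reduces to terms xʲ·e^(−2λx) on [0, ∞), with ∫₀^∞ xʲ·e^(−2λx) dx = j!/(2λ)^(j+1).
State is unnormalized: ∫|u|² dx = 0.038851, and ∫u*·(−ħ²/2m · u'') dx = 0.067204, so ⟨T⟩ = 0.067204 / 0.038851.
⟨T⟩ = 1.7298.

1.73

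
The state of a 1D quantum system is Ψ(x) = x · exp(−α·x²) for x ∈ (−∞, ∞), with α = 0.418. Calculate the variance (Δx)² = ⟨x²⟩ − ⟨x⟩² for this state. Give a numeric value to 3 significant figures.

1.79

Compute ⟨x⟩ and ⟨x²⟩ separately, then (Δx)² = ⟨x²⟩ − ⟨x⟩².
Expand each integrand as polynomial × e^(−2αx²) and use ∫x^(2j)·e^(−2αx²) dx = (2j−1)!!/(4α)^j · √(π/(2α)), odd powers → 0; here √(π/(2α)) = 1.9385.
Normalization: ∫|Ψ|² dx = 1.1594.
⟨x⟩ = 0.0000 and ⟨x²⟩ = 1.7943.
(Δx)² = 1.7943 − (0.0000)² = 1.7943.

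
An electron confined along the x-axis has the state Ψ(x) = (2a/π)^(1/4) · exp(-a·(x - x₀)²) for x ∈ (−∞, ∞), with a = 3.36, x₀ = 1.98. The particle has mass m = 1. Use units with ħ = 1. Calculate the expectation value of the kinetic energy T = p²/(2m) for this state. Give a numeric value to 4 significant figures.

T = −(ħ²/2m) d²/dx², so ⟨T⟩ = −(ħ²/2m) ∫ Ψ*·Ψ'' dx; with m = 1.
Gaussian moments (u = x − x₀): ∫u^(2j)·e^(−2au²) du = (2j−1)!!/(4a)^j · √(π/(2a)), odd powers integrate to 0; here √(π/(2a)) = 0.68374. Derivatives: d/dx e^(−au²) = −2au·e^(−au²), d²/dx² e^(−au²) = (4a²u² − 2a)·e^(−au²).
⟨T⟩ = 1.6800.

1.680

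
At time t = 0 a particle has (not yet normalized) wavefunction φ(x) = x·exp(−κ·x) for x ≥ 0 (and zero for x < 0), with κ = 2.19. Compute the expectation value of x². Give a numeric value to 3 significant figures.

⟨x²⟩ = ∫ x²·|φ|² dx / ∫|φ|² dx (integrals over the domain).
Every integrand reduces to terms xʲ·e^(−2κx) on [0, ∞); use ∫₀^∞ xʲ·e^(−2κx) dx = j!/(2κ)^(j+1).
State is unnormalized: ∫|φ|² dx = 0.023802, and ∫φ*·x²·φ dx = 0.014888, so ⟨x²⟩ = 0.014888 / 0.023802.
⟨x²⟩ = 0.62551.

0.626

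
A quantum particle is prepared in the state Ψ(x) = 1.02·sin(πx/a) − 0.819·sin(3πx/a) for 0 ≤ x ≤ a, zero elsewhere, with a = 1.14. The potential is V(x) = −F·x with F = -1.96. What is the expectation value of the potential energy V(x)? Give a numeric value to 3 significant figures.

⟨V⟩ = ∫ V(x)·|Ψ|² dx / ∫|Ψ|² dx.
On 0 ≤ x ≤ a (j ≠ l): ∫sin²(jπx/a) dx = a/2, ∫sin(jπx/a)·sin(lπx/a) dx = 0; diagonal moments ∫x·sin²(jπx/a) dx = a²/4, ∫x²·sin²(jπx/a) dx = a³·(1/6 − 1/(4j²π²)); cross terms ∫x·sin(jπx/a)·sin(lπx/a) dx = 0 for j + l even and −4jla²/(π²(j² − l²)²) for j + l odd, ∫x²·sin(jπx/a)·sin(lπx/a) dx = (−1)^(j+l)·4jla³/(π²(j² − l²)²); higher powers the same way via product-to-sum and parts.
State is unnormalized: ∫|Ψ|² dx = 0.97536, and ∫Ψ*·V(x)·Ψ dx = 1.0897, so ⟨V⟩ = 1.0897 / 0.97536.
⟨V⟩ = 1.1172.

1.12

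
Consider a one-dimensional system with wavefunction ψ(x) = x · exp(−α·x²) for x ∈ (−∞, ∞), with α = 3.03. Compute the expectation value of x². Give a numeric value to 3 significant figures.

0.248

⟨x²⟩ = ∫ x²·|ψ|² dx / ∫|ψ|² dx (integrals over the domain).
Expand each integrand as polynomial × e^(−2αx²) and use ∫x^(2j)·e^(−2αx²) dx = (2j−1)!!/(4α)^j · √(π/(2α)), odd powers → 0; here √(π/(2α)) = 0.72001.
State is unnormalized: ∫|ψ|² dx = 0.059407, and ∫ψ*·x²·ψ dx = 0.014705, so ⟨x²⟩ = 0.014705 / 0.059407.
⟨x²⟩ = 0.24752.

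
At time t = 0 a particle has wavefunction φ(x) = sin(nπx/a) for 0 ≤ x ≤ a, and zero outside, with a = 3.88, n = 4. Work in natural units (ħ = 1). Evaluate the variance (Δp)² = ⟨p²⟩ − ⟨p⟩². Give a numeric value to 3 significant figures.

Compute ⟨p⟩ and ⟨p²⟩ separately; (Δp)² = ⟨p²⟩ − ⟨p⟩².
d/dx sin(nπx/a) = (nπ/a)·cos(nπx/a) and d²/dx² sin(nπx/a) = −(nπ/a)²·sin(nπx/a); on 0 ≤ x ≤ a, ∫sin²(nπx/a) dx = a/2 and ∫sin(nπx/a)·cos(nπx/a) dx = 0.
Normalization: ∫|φ|² dx = 1.9400.
⟨p⟩ = 0.0000 and ⟨p²⟩ = 10.490.
(Δp)² = 10.490 − (0.0000)² = 10.490.

10.5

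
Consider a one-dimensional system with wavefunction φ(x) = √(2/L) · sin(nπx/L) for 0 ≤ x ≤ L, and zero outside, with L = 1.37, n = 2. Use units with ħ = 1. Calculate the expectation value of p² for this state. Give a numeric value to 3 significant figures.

21.0

p² φ = −ħ² d²φ/dx²; ⟨p²⟩ = −ħ² ∫ φ*·φ'' dx.
d/dx sin(nπx/L) = (nπ/L)·cos(nπx/L) and d²/dx² sin(nπx/L) = −(nπ/L)²·sin(nπx/L); on 0 ≤ x ≤ L, ∫sin²(nπx/L) dx = L/2 and ∫sin(nπx/L)·cos(nπx/L) dx = 0.
⟨p²⟩ = 21.034.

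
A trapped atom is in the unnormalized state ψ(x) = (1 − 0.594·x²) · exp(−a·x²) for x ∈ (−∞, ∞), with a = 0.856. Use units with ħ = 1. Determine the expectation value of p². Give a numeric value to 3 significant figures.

p² ψ = −ħ² d²ψ/dx²; ⟨p²⟩ = −ħ² ∫ ψ*·ψ'' dx / ∫|ψ|² dx.
Expand each integrand as polynomial × e^(−2ax²) and use ∫x^(2j)·e^(−2ax²) dx = (2j−1)!!/(4a)^j · √(π/(2a)), odd powers → 0; here √(π/(2a)) = 1.3546. Differentiate with the product rule, d/dx e^(−ax²) = −2ax·e^(−ax²).
State is unnormalized: ∫|ψ|² dx = 1.0069, and ∫ψ*·(−ħ² ψ'') dx = 1.8062, so ⟨p²⟩ = 1.8062 / 1.0069.
⟨p²⟩ = 1.7937.

1.79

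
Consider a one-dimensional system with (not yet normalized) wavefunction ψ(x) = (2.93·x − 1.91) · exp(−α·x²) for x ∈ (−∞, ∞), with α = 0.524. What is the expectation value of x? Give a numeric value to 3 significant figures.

⟨x⟩ = ∫ x·|ψ|² dx / ∫|ψ|² dx (integrals over the domain).
Expand each integrand as polynomial × e^(−2αx²) and use ∫x^(2j)·e^(−2αx²) dx = (2j−1)!!/(4α)^j · √(π/(2α)), odd powers → 0; here √(π/(2α)) = 1.7314.
State is unnormalized: ∫|ψ|² dx = 13.408, and ∫ψ*·x·ψ dx = -9.2456, so ⟨x⟩ = -9.2456 / 13.408.
⟨x⟩ = -0.68957.

-0.690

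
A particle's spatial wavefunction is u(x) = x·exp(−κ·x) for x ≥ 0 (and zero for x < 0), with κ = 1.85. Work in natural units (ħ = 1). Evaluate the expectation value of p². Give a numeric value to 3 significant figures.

3.42

p² u = −ħ² d²u/dx²; ⟨p²⟩ = −ħ² ∫ u*·u'' dx / ∫|u|² dx.
Differentiate x·exp(−κ·x) with the product rule; every integrand then reduces to terms xʲ·e^(−2κx) on [0, ∞), with ∫₀^∞ xʲ·e^(−2κx) dx = j!/(2κ)^(j+1).
State is unnormalized: ∫|u|² dx = 0.039484, and ∫u*·(−ħ² u'') dx = 0.13514, so ⟨p²⟩ = 0.13514 / 0.039484.
⟨p²⟩ = 3.4225.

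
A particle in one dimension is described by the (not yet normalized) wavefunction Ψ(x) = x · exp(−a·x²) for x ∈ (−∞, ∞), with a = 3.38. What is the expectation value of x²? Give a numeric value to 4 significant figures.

⟨x²⟩ = ∫ x²·|Ψ|² dx / ∫|Ψ|² dx (integrals over the domain).
Expand each integrand as polynomial × e^(−2ax²) and use ∫x^(2j)·e^(−2ax²) dx = (2j−1)!!/(4a)^j · √(π/(2a)), odd powers → 0; here √(π/(2a)) = 0.68171.
State is unnormalized: ∫|Ψ|² dx = 0.050423, and ∫Ψ*·x²·Ψ dx = 0.011188, so ⟨x²⟩ = 0.011188 / 0.050423.
⟨x²⟩ = 0.22189.

0.2219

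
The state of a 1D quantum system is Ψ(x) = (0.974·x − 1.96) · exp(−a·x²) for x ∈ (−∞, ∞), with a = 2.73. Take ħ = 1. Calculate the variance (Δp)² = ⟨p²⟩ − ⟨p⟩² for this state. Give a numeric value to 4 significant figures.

Compute ⟨p⟩ and ⟨p²⟩ separately; (Δp)² = ⟨p²⟩ − ⟨p⟩².
Expand each integrand as polynomial × e^(−2ax²) and use ∫x^(2j)·e^(−2ax²) dx = (2j−1)!!/(4a)^j · √(π/(2a)), odd powers → 0; here √(π/(2a)) = 0.75854. Differentiate with the product rule, d/dx e^(−ax²) = −2ax·e^(−ax²).
Normalization: ∫|Ψ|² dx = 2.9799.
⟨p⟩ = 0.0000 and ⟨p²⟩ = 2.8507.
(Δp)² = 2.8507 − (0.0000)² = 2.8507.

2.851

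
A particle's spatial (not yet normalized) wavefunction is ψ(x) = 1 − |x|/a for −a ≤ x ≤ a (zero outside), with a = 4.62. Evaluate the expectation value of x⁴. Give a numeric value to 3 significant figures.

13.0

⟨x⁴⟩ = ∫ x⁴·|ψ|² dx / ∫|ψ|² dx (integrals over the domain).
ψ is even, so ∫ over [−a, a] = 2∫₀ᵃ with ψ = 1 − x/a there: ∫₀ᵃ (1 − x/a)² dx = a/3, ∫₀ᵃ x²(1 − x/a)² dx = a³/30, ∫₀ᵃ x⁴(1 − x/a)² dx = a⁵/105.
State is unnormalized: ∫|ψ|² dx = 3.0800, and ∫ψ*·x⁴·ψ dx = 40.091, so ⟨x⁴⟩ = 40.091 / 3.0800.
⟨x⁴⟩ = 13.017.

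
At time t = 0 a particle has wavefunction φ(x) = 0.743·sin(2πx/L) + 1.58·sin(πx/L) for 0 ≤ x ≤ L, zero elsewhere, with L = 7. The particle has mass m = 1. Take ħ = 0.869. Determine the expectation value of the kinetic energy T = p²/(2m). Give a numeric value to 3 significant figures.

0.117

T = −(ħ²/2m) d²/dx², so ⟨T⟩ = −(ħ²/2m) ∫ φ*·φ'' dx / ∫|φ|² dx; with m = 1.
d²/dx² sin(jπx/L) = −(jπ/L)²·sin(jπx/L); on 0 ≤ x ≤ L, ∫sin²(jπx/L) dx = L/2 and ∫sin(jπx/L)·sin(lπx/L) dx = 0 for j ≠ l, so only diagonal terms survive in ∫|φ|² and ∫φ·φ″; ∫φ·φ′ dx = [φ²/2] between the walls = 0.
State is unnormalized: ∫|φ|² dx = 10.670, and ∫φ*·(−ħ²/2m · φ'') dx = 1.2523, so ⟨T⟩ = 1.2523 / 10.670.
⟨T⟩ = 0.11737.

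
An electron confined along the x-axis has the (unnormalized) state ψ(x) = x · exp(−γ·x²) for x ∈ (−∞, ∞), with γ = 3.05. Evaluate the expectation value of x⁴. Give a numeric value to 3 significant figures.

⟨x⁴⟩ = ∫ x⁴·|ψ|² dx / ∫|ψ|² dx (integrals over the domain).
Expand each integrand as polynomial × e^(−2γx²) and use ∫x^(2j)·e^(−2γx²) dx = (2j−1)!!/(4γ)^j · √(π/(2γ)), odd powers → 0; here √(π/(2γ)) = 0.71765.
State is unnormalized: ∫|ψ|² dx = 0.058823, and ∫ψ*·x⁴·ψ dx = 0.0059282, so ⟨x⁴⟩ = 0.0059282 / 0.058823.
⟨x⁴⟩ = 0.10078.

0.101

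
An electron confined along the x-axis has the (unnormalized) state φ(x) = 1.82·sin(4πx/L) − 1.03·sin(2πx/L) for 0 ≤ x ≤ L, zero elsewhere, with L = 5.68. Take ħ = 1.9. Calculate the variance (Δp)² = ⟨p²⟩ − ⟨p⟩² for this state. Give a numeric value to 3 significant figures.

14.5

Compute ⟨p⟩ and ⟨p²⟩ separately; (Δp)² = ⟨p²⟩ − ⟨p⟩².
d²/dx² sin(jπx/L) = −(jπ/L)²·sin(jπx/L); on 0 ≤ x ≤ L, ∫sin²(jπx/L) dx = L/2 and ∫sin(jπx/L)·sin(lπx/L) dx = 0 for j ≠ l, so only diagonal terms survive in ∫|φ|² and ∫φ·φ″; ∫φ·φ′ dx = [φ²/2] between the walls = 0.
Normalization: ∫|φ|² dx = 12.420.
⟨p⟩ = 0.0000 and ⟨p²⟩ = 14.455.
(Δp)² = 14.455 − (0.0000)² = 14.455.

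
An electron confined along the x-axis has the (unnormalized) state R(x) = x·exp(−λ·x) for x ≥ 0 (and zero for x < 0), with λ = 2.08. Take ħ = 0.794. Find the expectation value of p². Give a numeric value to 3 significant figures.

p² R = −ħ² d²R/dx²; ⟨p²⟩ = −ħ² ∫ R*·R'' dx / ∫|R|² dx.
Differentiate x·exp(−λ·x) with the product rule; every integrand then reduces to terms xʲ·e^(−2λx) on [0, ∞), with ∫₀^∞ xʲ·e^(−2λx) dx = j!/(2λ)^(j+1).
State is unnormalized: ∫|R|² dx = 0.027781, and ∫R*·(−ħ² R'') dx = 0.075774, so ⟨p²⟩ = 0.075774 / 0.027781.
⟨p²⟩ = 2.7275.

2.73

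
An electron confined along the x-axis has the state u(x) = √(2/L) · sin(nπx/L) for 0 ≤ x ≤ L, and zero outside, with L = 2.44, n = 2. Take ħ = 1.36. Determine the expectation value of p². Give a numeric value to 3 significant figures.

p² u = −ħ² d²u/dx²; ⟨p²⟩ = −ħ² ∫ u*·u'' dx.
d/dx sin(nπx/L) = (nπ/L)·cos(nπx/L) and d²/dx² sin(nπx/L) = −(nπ/L)²·sin(nπx/L); on 0 ≤ x ≤ L, ∫sin²(nπx/L) dx = L/2 and ∫sin(nπx/L)·cos(nπx/L) dx = 0.
⟨p²⟩ = 12.265.

12.3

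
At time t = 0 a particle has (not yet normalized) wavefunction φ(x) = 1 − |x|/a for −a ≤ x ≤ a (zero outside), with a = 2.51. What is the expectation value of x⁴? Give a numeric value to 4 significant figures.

⟨x⁴⟩ = ∫ x⁴·|φ|² dx / ∫|φ|² dx (integrals over the domain).
φ is even, so ∫ over [−a, a] = 2∫₀ᵃ with φ = 1 − x/a there: ∫₀ᵃ (1 − x/a)² dx = a/3, ∫₀ᵃ x²(1 − x/a)² dx = a³/30, ∫₀ᵃ x⁴(1 − x/a)² dx = a⁵/105.
State is unnormalized: ∫|φ|² dx = 1.6733, and ∫φ*·x⁴·φ dx = 1.8976, so ⟨x⁴⟩ = 1.8976 / 1.6733.
⟨x⁴⟩ = 1.1340.

1.134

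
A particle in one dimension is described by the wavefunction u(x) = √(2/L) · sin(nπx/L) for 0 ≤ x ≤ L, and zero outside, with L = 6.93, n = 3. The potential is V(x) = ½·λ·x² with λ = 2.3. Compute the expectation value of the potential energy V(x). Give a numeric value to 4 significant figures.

⟨V⟩ = ∫ V(x)·|u|² dx.
With sin²θ = (1 − cos2θ)/2 on 0 ≤ x ≤ L: ∫sin²(nπx/L) dx = L/2, ∫x·sin²(nπx/L) dx = L²/4, ∫x²·sin²(nπx/L) dx = L³·(1/6 − 1/(4n²π²)); higher powers xᵏ the same way, integrating xᵏ·cos(2nπx/L) by parts.
⟨V⟩ = 18.099.

18.10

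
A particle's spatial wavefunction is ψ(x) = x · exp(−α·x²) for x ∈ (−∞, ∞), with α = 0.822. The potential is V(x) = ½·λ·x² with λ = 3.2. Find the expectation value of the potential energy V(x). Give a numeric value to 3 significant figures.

1.46

⟨V⟩ = ∫ V(x)·|ψ|² dx / ∫|ψ|² dx.
Expand each integrand as polynomial × e^(−2αx²) and use ∫x^(2j)·e^(−2αx²) dx = (2j−1)!!/(4α)^j · √(π/(2α)), odd powers → 0; here √(π/(2α)) = 1.3824.
State is unnormalized: ∫|ψ|² dx = 0.42043, and ∫ψ*·V(x)·ψ dx = 0.61376, so ⟨V⟩ = 0.61376 / 0.42043.
⟨V⟩ = 1.4599.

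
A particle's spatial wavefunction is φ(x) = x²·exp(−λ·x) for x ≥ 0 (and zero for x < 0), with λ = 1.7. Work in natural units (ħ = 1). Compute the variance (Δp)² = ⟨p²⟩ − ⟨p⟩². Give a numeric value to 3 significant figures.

Compute ⟨p⟩ and ⟨p²⟩ separately; (Δp)² = ⟨p²⟩ − ⟨p⟩².
Differentiate x²·exp(−λ·x) with the product rule; every integrand then reduces to terms xʲ·e^(−2λx) on [0, ∞), with ∫₀^∞ xʲ·e^(−2λx) dx = j!/(2λ)^(j+1).
Normalization: ∫|φ|² dx = 0.052822.
⟨p⟩ = 0.0000 and ⟨p²⟩ = 0.96333.
(Δp)² = 0.96333 − (0.0000)² = 0.96333.

0.963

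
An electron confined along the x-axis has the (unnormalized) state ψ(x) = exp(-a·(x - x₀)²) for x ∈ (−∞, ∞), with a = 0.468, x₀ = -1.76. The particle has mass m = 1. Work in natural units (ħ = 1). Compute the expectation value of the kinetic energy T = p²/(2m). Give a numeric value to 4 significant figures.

T = −(ħ²/2m) d²/dx², so ⟨T⟩ = −(ħ²/2m) ∫ ψ*·ψ'' dx / ∫|ψ|² dx; with m = 1.
Gaussian moments (u = x − x₀): ∫u^(2j)·e^(−2au²) du = (2j−1)!!/(4a)^j · √(π/(2a)), odd powers integrate to 0; here √(π/(2a)) = 1.8320. Derivatives: d/dx e^(−au²) = −2au·e^(−au²), d²/dx² e^(−au²) = (4a²u² − 2a)·e^(−au²).
State is unnormalized: ∫|ψ|² dx = 1.8320, and ∫ψ*·(−ħ²/2m · ψ'') dx = 0.42870, so ⟨T⟩ = 0.42870 / 1.8320.
⟨T⟩ = 0.23400.

0.2340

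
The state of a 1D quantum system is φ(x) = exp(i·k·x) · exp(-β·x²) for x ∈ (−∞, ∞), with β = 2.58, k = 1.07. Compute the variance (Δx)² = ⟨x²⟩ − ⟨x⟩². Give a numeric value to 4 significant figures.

Compute ⟨x⟩ and ⟨x²⟩ separately, then (Δx)² = ⟨x²⟩ − ⟨x⟩².
Gaussian moments: ∫x^(2j)·e^(−2βx²) dx = (2j−1)!!/(4β)^j · √(π/(2β)), odd powers integrate to 0; here √(π/(2β)) = 0.78028.
Normalization: ∫|φ|² dx = 0.78028.
⟨x⟩ = 0.0000 and ⟨x²⟩ = 0.096899.
(Δx)² = 0.096899 − (0.0000)² = 0.096899.

0.09690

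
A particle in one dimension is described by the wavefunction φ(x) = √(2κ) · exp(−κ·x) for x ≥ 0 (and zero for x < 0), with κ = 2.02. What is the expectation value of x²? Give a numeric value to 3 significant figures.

0.123

⟨x²⟩ = ∫ x²·|φ|² dx (integrals over the domain).
Every integrand reduces to terms xʲ·e^(−2κx) on [0, ∞); use ∫₀^∞ xʲ·e^(−2κx) dx = j!/(2κ)^(j+1).
⟨x²⟩ = 0.12254.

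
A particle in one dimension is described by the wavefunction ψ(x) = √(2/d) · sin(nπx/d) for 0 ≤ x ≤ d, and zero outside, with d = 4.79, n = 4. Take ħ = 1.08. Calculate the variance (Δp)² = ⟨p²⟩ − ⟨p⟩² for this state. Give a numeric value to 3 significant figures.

8.03

Compute ⟨p⟩ and ⟨p²⟩ separately; (Δp)² = ⟨p²⟩ − ⟨p⟩².
d/dx sin(nπx/d) = (nπ/d)·cos(nπx/d) and d²/dx² sin(nπx/d) = −(nπ/d)²·sin(nπx/d); on 0 ≤ x ≤ d, ∫sin²(nπx/d) dx = d/2 and ∫sin(nπx/d)·cos(nπx/d) dx = 0.
⟨p⟩ = 0.0000 and ⟨p²⟩ = 8.0278.
(Δp)² = 8.0278 − (0.0000)² = 8.0278.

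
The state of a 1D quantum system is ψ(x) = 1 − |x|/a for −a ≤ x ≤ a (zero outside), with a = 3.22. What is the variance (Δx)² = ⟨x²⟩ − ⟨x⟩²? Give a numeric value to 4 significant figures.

1.037

Compute ⟨x⟩ and ⟨x²⟩ separately, then (Δx)² = ⟨x²⟩ − ⟨x⟩².
ψ is even, so ∫ over [−a, a] = 2∫₀ᵃ with ψ = 1 − x/a there: ∫₀ᵃ (1 − x/a)² dx = a/3, ∫₀ᵃ x²(1 − x/a)² dx = a³/30, ∫₀ᵃ x⁴(1 − x/a)² dx = a⁵/105.
Normalization: ∫|ψ|² dx = 2.1467.
⟨x⟩ = 0.0000 and ⟨x²⟩ = 1.0368.
(Δx)² = 1.0368 − (0.0000)² = 1.0368.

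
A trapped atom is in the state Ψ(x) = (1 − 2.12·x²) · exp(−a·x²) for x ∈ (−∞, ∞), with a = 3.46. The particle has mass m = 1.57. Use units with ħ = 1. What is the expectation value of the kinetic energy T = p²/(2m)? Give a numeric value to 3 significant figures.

T = −(ħ²/2m) d²/dx², so ⟨T⟩ = −(ħ²/2m) ∫ Ψ*·Ψ'' dx / ∫|Ψ|² dx; with m = 1.57.
Expand each integrand as polynomial × e^(−2ax²) and use ∫x^(2j)·e^(−2ax²) dx = (2j−1)!!/(4a)^j · √(π/(2a)), odd powers → 0; here √(π/(2a)) = 0.67379. Differentiate with the product rule, d/dx e^(−ax²) = −2ax·e^(−ax²).
State is unnormalized: ∫|Ψ|² dx = 0.51479, and ∫Ψ*·(−ħ²/2m · Ψ'') dx = 1.0919, so ⟨T⟩ = 1.0919 / 0.51479.
⟨T⟩ = 2.1209.

2.12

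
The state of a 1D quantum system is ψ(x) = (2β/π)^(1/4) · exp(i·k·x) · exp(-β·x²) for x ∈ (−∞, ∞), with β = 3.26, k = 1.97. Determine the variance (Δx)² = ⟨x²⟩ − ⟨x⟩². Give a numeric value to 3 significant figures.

0.0767

Compute ⟨x⟩ and ⟨x²⟩ separately, then (Δx)² = ⟨x²⟩ − ⟨x⟩².
Gaussian moments: ∫x^(2j)·e^(−2βx²) dx = (2j−1)!!/(4β)^j · √(π/(2β)), odd powers integrate to 0; here √(π/(2β)) = 0.69415.
⟨x⟩ = 0.0000 and ⟨x²⟩ = 0.076687.
(Δx)² = 0.076687 − (0.0000)² = 0.076687.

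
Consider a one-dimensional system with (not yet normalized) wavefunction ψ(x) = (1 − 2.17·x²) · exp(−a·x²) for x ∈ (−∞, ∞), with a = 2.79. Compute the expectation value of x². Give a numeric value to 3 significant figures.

0.0495

⟨x²⟩ = ∫ x²·|ψ|² dx / ∫|ψ|² dx (integrals over the domain).
Expand each integrand as polynomial × e^(−2ax²) and use ∫x^(2j)·e^(−2ax²) dx = (2j−1)!!/(4a)^j · √(π/(2a)), odd powers → 0; here √(π/(2a)) = 0.75034.
State is unnormalized: ∫|ψ|² dx = 0.54365, and ∫ψ*·x²·ψ dx = 0.026925, so ⟨x²⟩ = 0.026925 / 0.54365.
⟨x²⟩ = 0.049526.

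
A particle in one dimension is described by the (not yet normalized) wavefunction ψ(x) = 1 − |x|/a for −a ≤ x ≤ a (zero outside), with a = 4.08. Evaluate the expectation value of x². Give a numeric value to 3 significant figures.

1.66

⟨x²⟩ = ∫ x²·|ψ|² dx / ∫|ψ|² dx (integrals over the domain).
ψ is even, so ∫ over [−a, a] = 2∫₀ᵃ with ψ = 1 − x/a there: ∫₀ᵃ (1 − x/a)² dx = a/3, ∫₀ᵃ x²(1 − x/a)² dx = a³/30, ∫₀ᵃ x⁴(1 − x/a)² dx = a⁵/105.
State is unnormalized: ∫|ψ|² dx = 2.7200, and ∫ψ*·x²·ψ dx = 4.5278, so ⟨x²⟩ = 4.5278 / 2.7200.
⟨x²⟩ = 1.6646.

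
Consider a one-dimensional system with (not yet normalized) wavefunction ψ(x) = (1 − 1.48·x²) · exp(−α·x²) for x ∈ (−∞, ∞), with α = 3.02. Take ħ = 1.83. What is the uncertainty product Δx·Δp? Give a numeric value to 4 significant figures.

Δx = √(⟨x²⟩−⟨x⟩²), Δp = √(⟨p²⟩−⟨p⟩²).
Expand each integrand as polynomial × e^(−2αx²) and use ∫x^(2j)·e^(−2αx²) dx = (2j−1)!!/(4α)^j · √(π/(2α)), odd powers → 0; here √(π/(2α)) = 0.72120. Differentiate with the product rule, d/dx e^(−αx²) = −2αx·e^(−αx²).
Normalization: ∫|ψ|² dx = 0.57696.
⟨x⟩ = 0.0000, ⟨x²⟩ = 0.050709 ⇒ Δx = 0.22519.
⟨p⟩ = 0.0000, ⟨p²⟩ = 17.068 ⇒ Δp = 4.1314.
Δx·Δp = 0.93033.

0.9303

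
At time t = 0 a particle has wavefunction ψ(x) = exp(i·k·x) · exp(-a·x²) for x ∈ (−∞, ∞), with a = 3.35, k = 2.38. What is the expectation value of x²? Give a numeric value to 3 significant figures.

⟨x²⟩ = ∫ x²·|ψ|² dx / ∫|ψ|² dx (integrals over the domain).
Gaussian moments: ∫x^(2j)·e^(−2ax²) dx = (2j−1)!!/(4a)^j · √(π/(2a)), odd powers integrate to 0; here √(π/(2a)) = 0.68476.
State is unnormalized: ∫|ψ|² dx = 0.68476, and ∫ψ*·x²·ψ dx = 0.051101, so ⟨x²⟩ = 0.051101 / 0.68476.
⟨x²⟩ = 0.074627.

0.0746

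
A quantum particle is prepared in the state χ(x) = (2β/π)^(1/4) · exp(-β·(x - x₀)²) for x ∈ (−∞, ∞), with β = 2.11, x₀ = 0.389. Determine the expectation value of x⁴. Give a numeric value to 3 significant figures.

0.173

⟨x⁴⟩ = ∫ x⁴·|χ|² dx (integrals over the domain).
Gaussian moments (u = x − x₀): ∫u^(2j)·e^(−2βu²) du = (2j−1)!!/(4β)^j · √(π/(2β)), odd powers integrate to 0; here √(π/(2β)) = 0.86282.
⟨x⁴⟩ = 0.17259.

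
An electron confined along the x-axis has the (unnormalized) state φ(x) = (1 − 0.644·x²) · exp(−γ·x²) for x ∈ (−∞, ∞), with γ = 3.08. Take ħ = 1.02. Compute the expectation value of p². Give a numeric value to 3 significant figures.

3.98

p² φ = −ħ² d²φ/dx²; ⟨p²⟩ = −ħ² ∫ φ*·φ'' dx / ∫|φ|² dx.
Expand each integrand as polynomial × e^(−2γx²) and use ∫x^(2j)·e^(−2γx²) dx = (2j−1)!!/(4γ)^j · √(π/(2γ)), odd powers → 0; here √(π/(2γ)) = 0.71414. Differentiate with the product rule, d/dx e^(−γx²) = −2γx·e^(−γx²).
State is unnormalized: ∫|φ|² dx = 0.64534, and ∫φ*·(−ħ² φ'') dx = 2.5714, so ⟨p²⟩ = 2.5714 / 0.64534.
⟨p²⟩ = 3.9846.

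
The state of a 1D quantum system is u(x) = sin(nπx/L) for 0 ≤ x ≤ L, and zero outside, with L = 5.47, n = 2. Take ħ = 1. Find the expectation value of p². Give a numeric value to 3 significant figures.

p² u = −ħ² d²u/dx²; ⟨p²⟩ = −ħ² ∫ u*·u'' dx / ∫|u|² dx.
d/dx sin(nπx/L) = (nπ/L)·cos(nπx/L) and d²/dx² sin(nπx/L) = −(nπ/L)²·sin(nπx/L); on 0 ≤ x ≤ L, ∫sin²(nπx/L) dx = L/2 and ∫sin(nπx/L)·cos(nπx/L) dx = 0.
State is unnormalized: ∫|u|² dx = 2.7350, and ∫u*·(−ħ² u'') dx = 3.6086, so ⟨p²⟩ = 3.6086 / 2.7350.
⟨p²⟩ = 1.3194.

1.32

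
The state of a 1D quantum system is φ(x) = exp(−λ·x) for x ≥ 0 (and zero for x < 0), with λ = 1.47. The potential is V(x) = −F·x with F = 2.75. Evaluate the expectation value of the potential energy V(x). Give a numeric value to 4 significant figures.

-0.9354

⟨V⟩ = ∫ V(x)·|φ|² dx / ∫|φ|² dx.
Every integrand reduces to terms xʲ·e^(−2λx) on [0, ∞); use ∫₀^∞ xʲ·e^(−2λx) dx = j!/(2λ)^(j+1).
State is unnormalized: ∫|φ|² dx = 0.34014, and ∫φ*·V(x)·φ dx = -0.31815, so ⟨V⟩ = -0.31815 / 0.34014.
⟨V⟩ = -0.93537.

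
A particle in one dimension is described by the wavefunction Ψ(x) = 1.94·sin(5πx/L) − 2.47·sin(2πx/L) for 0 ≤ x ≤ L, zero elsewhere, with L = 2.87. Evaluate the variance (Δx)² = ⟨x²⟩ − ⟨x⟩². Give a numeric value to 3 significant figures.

0.613

Compute ⟨x⟩ and ⟨x²⟩ separately, then (Δx)² = ⟨x²⟩ − ⟨x⟩².
On 0 ≤ x ≤ L (j ≠ l): ∫sin²(jπx/L) dx = L/2, ∫sin(jπx/L)·sin(lπx/L) dx = 0; diagonal moments ∫x·sin²(jπx/L) dx = L²/4, ∫x²·sin²(jπx/L) dx = L³·(1/6 − 1/(4j²π²)); cross terms ∫x·sin(jπx/L)·sin(lπx/L) dx = 0 for j + l even and −4jlL²/(π²(j² − l²)²) for j + l odd, ∫x²·sin(jπx/L)·sin(lπx/L) dx = (−1)^(j+l)·4jlL³/(π²(j² − l²)²); higher powers the same way via product-to-sum and parts.
Normalization: ∫|Ψ|² dx = 14.156.
⟨x⟩ = 1.4862 and ⟨x²⟩ = 2.8218.
(Δx)² = 2.8218 − (1.4862)² = 0.61289.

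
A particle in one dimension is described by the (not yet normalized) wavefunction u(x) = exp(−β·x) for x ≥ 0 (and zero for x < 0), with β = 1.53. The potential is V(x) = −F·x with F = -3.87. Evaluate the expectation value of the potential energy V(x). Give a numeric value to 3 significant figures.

⟨V⟩ = ∫ V(x)·|u|² dx / ∫|u|² dx.
Every integrand reduces to terms xʲ·e^(−2βx) on [0, ∞); use ∫₀^∞ xʲ·e^(−2βx) dx = j!/(2β)^(j+1).
State is unnormalized: ∫|u|² dx = 0.32680, and ∫u*·V(x)·u dx = 0.41330, so ⟨V⟩ = 0.41330 / 0.32680.
⟨V⟩ = 1.2647.

1.26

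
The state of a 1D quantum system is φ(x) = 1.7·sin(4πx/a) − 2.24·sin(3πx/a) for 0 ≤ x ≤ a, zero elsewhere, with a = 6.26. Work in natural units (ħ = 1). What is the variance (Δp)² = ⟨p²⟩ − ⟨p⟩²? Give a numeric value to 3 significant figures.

2.91

Compute ⟨p⟩ and ⟨p²⟩ separately; (Δp)² = ⟨p²⟩ − ⟨p⟩².
d²/dx² sin(jπx/a) = −(jπ/a)²·sin(jπx/a); on 0 ≤ x ≤ a, ∫sin²(jπx/a) dx = a/2 and ∫sin(jπx/a)·sin(lπx/a) dx = 0 for j ≠ l, so only diagonal terms survive in ∫|φ|² and ∫φ·φ″; ∫φ·φ′ dx = [φ²/2] between the walls = 0.
Normalization: ∫|φ|² dx = 24.751.
⟨p⟩ = 0.0000 and ⟨p²⟩ = 2.9110.
(Δp)² = 2.9110 − (0.0000)² = 2.9110.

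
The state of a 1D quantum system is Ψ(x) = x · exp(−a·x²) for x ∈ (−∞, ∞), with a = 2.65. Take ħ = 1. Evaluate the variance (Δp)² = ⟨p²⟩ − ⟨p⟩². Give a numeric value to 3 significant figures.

Compute ⟨p⟩ and ⟨p²⟩ separately; (Δp)² = ⟨p²⟩ − ⟨p⟩².
Expand each integrand as polynomial × e^(−2ax²) and use ∫x^(2j)·e^(−2ax²) dx = (2j−1)!!/(4a)^j · √(π/(2a)), odd powers → 0; here √(π/(2a)) = 0.76990. Differentiate with the product rule, d/dx e^(−ax²) = −2ax·e^(−ax²).
Normalization: ∫|Ψ|² dx = 0.072633.
⟨p⟩ = 0.0000 and ⟨p²⟩ = 7.9500.
(Δp)² = 7.9500 − (0.0000)² = 7.9500.

7.95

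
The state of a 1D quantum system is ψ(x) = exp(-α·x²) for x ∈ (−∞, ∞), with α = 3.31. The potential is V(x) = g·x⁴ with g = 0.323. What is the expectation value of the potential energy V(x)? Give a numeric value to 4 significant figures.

0.005528

⟨V⟩ = ∫ V(x)·|ψ|² dx / ∫|ψ|² dx.
Gaussian moments: ∫x^(2j)·e^(−2αx²) dx = (2j−1)!!/(4α)^j · √(π/(2α)), odd powers integrate to 0; here √(π/(2α)) = 0.68888.
State is unnormalized: ∫|ψ|² dx = 0.68888, and ∫ψ*·V(x)·ψ dx = 0.0038080, so ⟨V⟩ = 0.0038080 / 0.68888.
⟨V⟩ = 0.0055277.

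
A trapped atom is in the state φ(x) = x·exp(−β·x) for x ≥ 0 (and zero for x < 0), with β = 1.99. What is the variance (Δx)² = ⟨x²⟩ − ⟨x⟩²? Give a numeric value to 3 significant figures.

Compute ⟨x⟩ and ⟨x²⟩ separately, then (Δx)² = ⟨x²⟩ − ⟨x⟩².
Every integrand reduces to terms xʲ·e^(−2βx) on [0, ∞); use ∫₀^∞ xʲ·e^(−2βx) dx = j!/(2β)^(j+1).
Normalization: ∫|φ|² dx = 0.031723.
⟨x⟩ = 0.75377 and ⟨x²⟩ = 0.75756.
(Δx)² = 0.75756 − (0.75377)² = 0.18939.

0.189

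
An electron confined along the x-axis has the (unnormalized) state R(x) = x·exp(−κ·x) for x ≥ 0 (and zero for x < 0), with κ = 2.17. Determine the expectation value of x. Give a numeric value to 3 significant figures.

⟨x⟩ = ∫ x·|R|² dx / ∫|R|² dx (integrals over the domain).
Every integrand reduces to terms xʲ·e^(−2κx) on [0, ∞); use ∫₀^∞ xʲ·e^(−2κx) dx = j!/(2κ)^(j+1).
State is unnormalized: ∫|R|² dx = 0.024466, and ∫R*·x·R dx = 0.016912, so ⟨x⟩ = 0.016912 / 0.024466.
⟨x⟩ = 0.69124.

0.691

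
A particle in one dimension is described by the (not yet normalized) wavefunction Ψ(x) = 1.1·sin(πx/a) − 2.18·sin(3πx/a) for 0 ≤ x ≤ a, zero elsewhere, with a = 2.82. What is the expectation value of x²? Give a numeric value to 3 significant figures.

2.29

⟨x²⟩ = ∫ x²·|Ψ|² dx / ∫|Ψ|² dx (integrals over the domain).
On 0 ≤ x ≤ a (j ≠ l): ∫sin²(jπx/a) dx = a/2, ∫sin(jπx/a)·sin(lπx/a) dx = 0; diagonal moments ∫x·sin²(jπx/a) dx = a²/4, ∫x²·sin²(jπx/a) dx = a³·(1/6 − 1/(4j²π²)); cross terms ∫x·sin(jπx/a)·sin(lπx/a) dx = 0 for j + l even and −4jla²/(π²(j² − l²)²) for j + l odd, ∫x²·sin(jπx/a)·sin(lπx/a) dx = (−1)^(j+l)·4jla³/(π²(j² − l²)²); higher powers the same way via product-to-sum and parts.
State is unnormalized: ∫|Ψ|² dx = 8.4070, and ∫Ψ*·x²·Ψ dx = 19.255, so ⟨x²⟩ = 19.255 / 8.4070.
⟨x²⟩ = 2.2903.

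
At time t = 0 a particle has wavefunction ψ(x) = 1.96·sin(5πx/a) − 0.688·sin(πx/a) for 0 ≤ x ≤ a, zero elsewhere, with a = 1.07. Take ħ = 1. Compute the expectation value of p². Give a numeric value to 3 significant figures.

193.

p² ψ = −ħ² d²ψ/dx²; ⟨p²⟩ = −ħ² ∫ ψ*·ψ'' dx / ∫|ψ|² dx.
d²/dx² sin(jπx/a) = −(jπ/a)²·sin(jπx/a); on 0 ≤ x ≤ a, ∫sin²(jπx/a) dx = a/2 and ∫sin(jπx/a)·sin(lπx/a) dx = 0 for j ≠ l, so only diagonal terms survive in ∫|ψ|² and ∫ψ·ψ″; ∫ψ·ψ′ dx = [ψ²/2] between the walls = 0.
State is unnormalized: ∫|ψ|² dx = 2.3085, and ∫ψ*·(−ħ² ψ'') dx = 445.12, so ⟨p²⟩ = 445.12 / 2.3085.
⟨p²⟩ = 192.82.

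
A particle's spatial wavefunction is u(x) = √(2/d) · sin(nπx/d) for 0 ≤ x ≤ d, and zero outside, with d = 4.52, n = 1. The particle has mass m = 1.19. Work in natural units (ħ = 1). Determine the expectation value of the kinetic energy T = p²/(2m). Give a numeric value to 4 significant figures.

0.2030

T = −(ħ²/2m) d²/dx², so ⟨T⟩ = −(ħ²/2m) ∫ u*·u'' dx; with m = 1.19.
d/dx sin(nπx/d) = (nπ/d)·cos(nπx/d) and d²/dx² sin(nπx/d) = −(nπ/d)²·sin(nπx/d); on 0 ≤ x ≤ d, ∫sin²(nπx/d) dx = d/2 and ∫sin(nπx/d)·cos(nπx/d) dx = 0.
⟨T⟩ = 0.20298.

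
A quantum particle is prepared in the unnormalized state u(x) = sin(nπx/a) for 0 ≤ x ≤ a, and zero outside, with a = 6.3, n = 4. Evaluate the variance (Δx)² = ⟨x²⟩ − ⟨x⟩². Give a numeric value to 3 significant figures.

3.18

Compute ⟨x⟩ and ⟨x²⟩ separately, then (Δx)² = ⟨x²⟩ − ⟨x⟩².
With sin²θ = (1 − cos2θ)/2 on 0 ≤ x ≤ a: ∫sin²(nπx/a) dx = a/2, ∫x·sin²(nπx/a) dx = a²/4, ∫x²·sin²(nπx/a) dx = a³·(1/6 − 1/(4n²π²)); higher powers xᵏ the same way, integrating xᵏ·cos(2nπx/a) by parts.
Normalization: ∫|u|² dx = 3.1500.
⟨x⟩ = 3.1500 and ⟨x²⟩ = 13.104.
(Δx)² = 13.104 − (3.1500)² = 3.1818.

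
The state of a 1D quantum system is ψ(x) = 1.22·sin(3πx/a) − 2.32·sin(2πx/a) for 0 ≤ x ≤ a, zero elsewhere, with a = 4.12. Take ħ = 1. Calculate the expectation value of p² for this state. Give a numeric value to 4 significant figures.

2.956

p² ψ = −ħ² d²ψ/dx²; ⟨p²⟩ = −ħ² ∫ ψ*·ψ'' dx / ∫|ψ|² dx.
d²/dx² sin(jπx/a) = −(jπ/a)²·sin(jπx/a); on 0 ≤ x ≤ a, ∫sin²(jπx/a) dx = a/2 and ∫sin(jπx/a)·sin(lπx/a) dx = 0 for j ≠ l, so only diagonal terms survive in ∫|ψ|² and ∫ψ·ψ″; ∫ψ·ψ′ dx = [ψ²/2] between the walls = 0.
State is unnormalized: ∫|ψ|² dx = 14.154, and ∫ψ*·(−ħ² ψ'') dx = 41.832, so ⟨p²⟩ = 41.832 / 14.154.
⟨p²⟩ = 2.9555.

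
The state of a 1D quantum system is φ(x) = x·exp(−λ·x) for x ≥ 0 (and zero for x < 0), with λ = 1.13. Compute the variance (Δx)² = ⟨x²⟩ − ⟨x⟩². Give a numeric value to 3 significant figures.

0.587

Compute ⟨x⟩ and ⟨x²⟩ separately, then (Δx)² = ⟨x²⟩ − ⟨x⟩².
Every integrand reduces to terms xʲ·e^(−2λx) on [0, ∞); use ∫₀^∞ xʲ·e^(−2λx) dx = j!/(2λ)^(j+1).
Normalization: ∫|φ|² dx = 0.17326.
⟨x⟩ = 1.3274 and ⟨x²⟩ = 2.3494.
(Δx)² = 2.3494 − (1.3274)² = 0.58736.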